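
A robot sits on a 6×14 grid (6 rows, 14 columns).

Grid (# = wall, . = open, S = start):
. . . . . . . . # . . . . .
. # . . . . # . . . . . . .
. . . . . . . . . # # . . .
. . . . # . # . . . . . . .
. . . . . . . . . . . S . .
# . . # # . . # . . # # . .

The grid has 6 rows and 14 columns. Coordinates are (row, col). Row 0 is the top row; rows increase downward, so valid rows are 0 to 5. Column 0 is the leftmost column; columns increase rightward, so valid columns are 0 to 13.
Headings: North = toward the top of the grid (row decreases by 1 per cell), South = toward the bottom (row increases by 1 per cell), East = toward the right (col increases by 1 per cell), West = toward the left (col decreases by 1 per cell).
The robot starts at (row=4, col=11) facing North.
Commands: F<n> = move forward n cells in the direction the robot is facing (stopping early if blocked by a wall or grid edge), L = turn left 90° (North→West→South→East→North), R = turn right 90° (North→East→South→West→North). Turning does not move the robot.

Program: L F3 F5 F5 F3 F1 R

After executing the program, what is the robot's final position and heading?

Answer: Final position: (row=4, col=0), facing North

Derivation:
Start: (row=4, col=11), facing North
  L: turn left, now facing West
  F3: move forward 3, now at (row=4, col=8)
  F5: move forward 5, now at (row=4, col=3)
  F5: move forward 3/5 (blocked), now at (row=4, col=0)
  F3: move forward 0/3 (blocked), now at (row=4, col=0)
  F1: move forward 0/1 (blocked), now at (row=4, col=0)
  R: turn right, now facing North
Final: (row=4, col=0), facing North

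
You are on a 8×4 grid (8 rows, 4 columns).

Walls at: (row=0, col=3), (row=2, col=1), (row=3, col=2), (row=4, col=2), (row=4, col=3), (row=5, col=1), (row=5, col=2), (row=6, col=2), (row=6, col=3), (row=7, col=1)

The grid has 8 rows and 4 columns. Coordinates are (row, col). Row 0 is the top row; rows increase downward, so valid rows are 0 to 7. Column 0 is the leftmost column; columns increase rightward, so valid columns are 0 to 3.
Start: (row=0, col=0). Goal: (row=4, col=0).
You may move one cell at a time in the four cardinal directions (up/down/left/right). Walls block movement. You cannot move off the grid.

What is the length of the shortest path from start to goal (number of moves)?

Answer: Shortest path length: 4

Derivation:
BFS from (row=0, col=0) until reaching (row=4, col=0):
  Distance 0: (row=0, col=0)
  Distance 1: (row=0, col=1), (row=1, col=0)
  Distance 2: (row=0, col=2), (row=1, col=1), (row=2, col=0)
  Distance 3: (row=1, col=2), (row=3, col=0)
  Distance 4: (row=1, col=3), (row=2, col=2), (row=3, col=1), (row=4, col=0)  <- goal reached here
One shortest path (4 moves): (row=0, col=0) -> (row=1, col=0) -> (row=2, col=0) -> (row=3, col=0) -> (row=4, col=0)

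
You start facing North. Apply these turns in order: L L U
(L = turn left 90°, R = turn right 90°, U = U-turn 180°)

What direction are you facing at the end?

Start: North
  L (left (90° counter-clockwise)) -> West
  L (left (90° counter-clockwise)) -> South
  U (U-turn (180°)) -> North
Final: North

Answer: Final heading: North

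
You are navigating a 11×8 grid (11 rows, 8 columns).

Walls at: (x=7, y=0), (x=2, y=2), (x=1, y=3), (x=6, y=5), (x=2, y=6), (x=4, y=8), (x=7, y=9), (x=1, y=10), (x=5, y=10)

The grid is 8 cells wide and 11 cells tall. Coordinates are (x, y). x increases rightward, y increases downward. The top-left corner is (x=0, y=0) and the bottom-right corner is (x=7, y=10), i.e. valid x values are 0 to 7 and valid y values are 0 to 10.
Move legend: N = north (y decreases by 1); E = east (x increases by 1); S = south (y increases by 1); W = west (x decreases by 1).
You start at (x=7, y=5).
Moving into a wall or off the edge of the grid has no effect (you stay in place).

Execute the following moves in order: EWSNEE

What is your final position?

Answer: Final position: (x=7, y=5)

Derivation:
Start: (x=7, y=5)
  E (east): blocked, stay at (x=7, y=5)
  W (west): blocked, stay at (x=7, y=5)
  S (south): (x=7, y=5) -> (x=7, y=6)
  N (north): (x=7, y=6) -> (x=7, y=5)
  E (east): blocked, stay at (x=7, y=5)
  E (east): blocked, stay at (x=7, y=5)
Final: (x=7, y=5)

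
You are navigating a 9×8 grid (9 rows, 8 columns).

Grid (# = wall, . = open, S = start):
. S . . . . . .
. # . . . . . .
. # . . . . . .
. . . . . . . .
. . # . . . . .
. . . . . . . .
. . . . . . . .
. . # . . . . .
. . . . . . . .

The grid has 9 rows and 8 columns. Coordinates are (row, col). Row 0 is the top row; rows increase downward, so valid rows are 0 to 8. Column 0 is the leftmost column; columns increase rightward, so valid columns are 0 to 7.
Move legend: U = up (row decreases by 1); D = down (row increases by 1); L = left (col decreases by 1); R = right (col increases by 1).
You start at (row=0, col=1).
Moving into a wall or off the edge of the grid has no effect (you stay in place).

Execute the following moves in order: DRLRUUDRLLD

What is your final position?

Answer: Final position: (row=2, col=2)

Derivation:
Start: (row=0, col=1)
  D (down): blocked, stay at (row=0, col=1)
  R (right): (row=0, col=1) -> (row=0, col=2)
  L (left): (row=0, col=2) -> (row=0, col=1)
  R (right): (row=0, col=1) -> (row=0, col=2)
  U (up): blocked, stay at (row=0, col=2)
  U (up): blocked, stay at (row=0, col=2)
  D (down): (row=0, col=2) -> (row=1, col=2)
  R (right): (row=1, col=2) -> (row=1, col=3)
  L (left): (row=1, col=3) -> (row=1, col=2)
  L (left): blocked, stay at (row=1, col=2)
  D (down): (row=1, col=2) -> (row=2, col=2)
Final: (row=2, col=2)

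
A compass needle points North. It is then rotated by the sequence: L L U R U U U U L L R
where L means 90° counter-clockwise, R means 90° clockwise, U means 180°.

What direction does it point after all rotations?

Start: North
  L (left (90° counter-clockwise)) -> West
  L (left (90° counter-clockwise)) -> South
  U (U-turn (180°)) -> North
  R (right (90° clockwise)) -> East
  U (U-turn (180°)) -> West
  U (U-turn (180°)) -> East
  U (U-turn (180°)) -> West
  U (U-turn (180°)) -> East
  L (left (90° counter-clockwise)) -> North
  L (left (90° counter-clockwise)) -> West
  R (right (90° clockwise)) -> North
Final: North

Answer: Final heading: North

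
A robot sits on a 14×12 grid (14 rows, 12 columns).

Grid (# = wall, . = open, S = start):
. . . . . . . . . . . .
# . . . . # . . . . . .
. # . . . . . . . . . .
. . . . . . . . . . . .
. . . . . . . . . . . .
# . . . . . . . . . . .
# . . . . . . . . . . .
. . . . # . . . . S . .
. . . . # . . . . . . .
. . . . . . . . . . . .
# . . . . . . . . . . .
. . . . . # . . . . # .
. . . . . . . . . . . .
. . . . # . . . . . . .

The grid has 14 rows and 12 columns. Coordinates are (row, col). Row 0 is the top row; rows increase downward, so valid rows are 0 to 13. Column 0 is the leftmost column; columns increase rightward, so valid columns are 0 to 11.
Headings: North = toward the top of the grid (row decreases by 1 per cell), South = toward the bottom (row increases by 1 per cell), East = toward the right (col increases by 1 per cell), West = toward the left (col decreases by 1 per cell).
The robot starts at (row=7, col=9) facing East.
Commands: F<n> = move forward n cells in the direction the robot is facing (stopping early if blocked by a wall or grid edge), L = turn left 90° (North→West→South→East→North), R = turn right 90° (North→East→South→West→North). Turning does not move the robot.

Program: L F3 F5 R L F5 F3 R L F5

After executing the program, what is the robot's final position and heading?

Start: (row=7, col=9), facing East
  L: turn left, now facing North
  F3: move forward 3, now at (row=4, col=9)
  F5: move forward 4/5 (blocked), now at (row=0, col=9)
  R: turn right, now facing East
  L: turn left, now facing North
  F5: move forward 0/5 (blocked), now at (row=0, col=9)
  F3: move forward 0/3 (blocked), now at (row=0, col=9)
  R: turn right, now facing East
  L: turn left, now facing North
  F5: move forward 0/5 (blocked), now at (row=0, col=9)
Final: (row=0, col=9), facing North

Answer: Final position: (row=0, col=9), facing North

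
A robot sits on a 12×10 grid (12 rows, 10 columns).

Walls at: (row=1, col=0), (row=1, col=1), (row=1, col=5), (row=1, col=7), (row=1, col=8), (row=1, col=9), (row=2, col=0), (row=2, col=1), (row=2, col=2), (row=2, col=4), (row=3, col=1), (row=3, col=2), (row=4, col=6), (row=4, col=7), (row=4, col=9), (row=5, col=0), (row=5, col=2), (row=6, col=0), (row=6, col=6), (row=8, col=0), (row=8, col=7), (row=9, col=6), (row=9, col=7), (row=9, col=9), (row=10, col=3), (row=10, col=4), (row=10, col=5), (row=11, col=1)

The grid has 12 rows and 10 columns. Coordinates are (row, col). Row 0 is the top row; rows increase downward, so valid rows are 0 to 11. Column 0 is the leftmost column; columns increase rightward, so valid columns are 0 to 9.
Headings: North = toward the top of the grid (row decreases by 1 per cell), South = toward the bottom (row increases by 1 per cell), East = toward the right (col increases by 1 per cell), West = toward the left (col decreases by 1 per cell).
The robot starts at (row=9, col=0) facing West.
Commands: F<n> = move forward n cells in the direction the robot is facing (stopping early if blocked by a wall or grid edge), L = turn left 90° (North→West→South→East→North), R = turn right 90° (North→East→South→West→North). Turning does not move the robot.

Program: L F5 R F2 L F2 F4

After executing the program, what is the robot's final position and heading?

Start: (row=9, col=0), facing West
  L: turn left, now facing South
  F5: move forward 2/5 (blocked), now at (row=11, col=0)
  R: turn right, now facing West
  F2: move forward 0/2 (blocked), now at (row=11, col=0)
  L: turn left, now facing South
  F2: move forward 0/2 (blocked), now at (row=11, col=0)
  F4: move forward 0/4 (blocked), now at (row=11, col=0)
Final: (row=11, col=0), facing South

Answer: Final position: (row=11, col=0), facing South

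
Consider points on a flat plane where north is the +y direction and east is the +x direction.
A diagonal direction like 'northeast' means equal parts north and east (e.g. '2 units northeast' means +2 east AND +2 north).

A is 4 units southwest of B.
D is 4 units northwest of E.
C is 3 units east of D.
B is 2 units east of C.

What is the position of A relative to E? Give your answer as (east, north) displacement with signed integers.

Answer: A is at (east=-3, north=0) relative to E.

Derivation:
Place E at the origin (east=0, north=0).
  D is 4 units northwest of E: delta (east=-4, north=+4); D at (east=-4, north=4).
  C is 3 units east of D: delta (east=+3, north=+0); C at (east=-1, north=4).
  B is 2 units east of C: delta (east=+2, north=+0); B at (east=1, north=4).
  A is 4 units southwest of B: delta (east=-4, north=-4); A at (east=-3, north=0).
Therefore A relative to E: (east=-3, north=0).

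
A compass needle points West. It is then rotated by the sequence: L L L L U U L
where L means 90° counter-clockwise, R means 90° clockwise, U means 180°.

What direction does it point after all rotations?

Start: West
  L (left (90° counter-clockwise)) -> South
  L (left (90° counter-clockwise)) -> East
  L (left (90° counter-clockwise)) -> North
  L (left (90° counter-clockwise)) -> West
  U (U-turn (180°)) -> East
  U (U-turn (180°)) -> West
  L (left (90° counter-clockwise)) -> South
Final: South

Answer: Final heading: South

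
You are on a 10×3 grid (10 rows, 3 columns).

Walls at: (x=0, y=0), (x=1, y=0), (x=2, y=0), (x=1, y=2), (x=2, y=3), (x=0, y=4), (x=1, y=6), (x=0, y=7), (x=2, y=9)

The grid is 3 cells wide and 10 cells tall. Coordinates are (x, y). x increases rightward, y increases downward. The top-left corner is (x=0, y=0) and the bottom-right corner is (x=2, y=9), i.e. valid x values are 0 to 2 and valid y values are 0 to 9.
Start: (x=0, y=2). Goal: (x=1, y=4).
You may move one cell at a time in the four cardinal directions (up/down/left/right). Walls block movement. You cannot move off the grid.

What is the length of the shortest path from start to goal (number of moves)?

Answer: Shortest path length: 3

Derivation:
BFS from (x=0, y=2) until reaching (x=1, y=4):
  Distance 0: (x=0, y=2)
  Distance 1: (x=0, y=1), (x=0, y=3)
  Distance 2: (x=1, y=1), (x=1, y=3)
  Distance 3: (x=2, y=1), (x=1, y=4)  <- goal reached here
One shortest path (3 moves): (x=0, y=2) -> (x=0, y=3) -> (x=1, y=3) -> (x=1, y=4)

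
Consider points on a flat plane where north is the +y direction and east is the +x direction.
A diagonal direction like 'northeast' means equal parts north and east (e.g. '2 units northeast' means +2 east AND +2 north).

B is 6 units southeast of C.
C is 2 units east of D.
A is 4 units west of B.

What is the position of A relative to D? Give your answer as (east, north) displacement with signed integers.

Place D at the origin (east=0, north=0).
  C is 2 units east of D: delta (east=+2, north=+0); C at (east=2, north=0).
  B is 6 units southeast of C: delta (east=+6, north=-6); B at (east=8, north=-6).
  A is 4 units west of B: delta (east=-4, north=+0); A at (east=4, north=-6).
Therefore A relative to D: (east=4, north=-6).

Answer: A is at (east=4, north=-6) relative to D.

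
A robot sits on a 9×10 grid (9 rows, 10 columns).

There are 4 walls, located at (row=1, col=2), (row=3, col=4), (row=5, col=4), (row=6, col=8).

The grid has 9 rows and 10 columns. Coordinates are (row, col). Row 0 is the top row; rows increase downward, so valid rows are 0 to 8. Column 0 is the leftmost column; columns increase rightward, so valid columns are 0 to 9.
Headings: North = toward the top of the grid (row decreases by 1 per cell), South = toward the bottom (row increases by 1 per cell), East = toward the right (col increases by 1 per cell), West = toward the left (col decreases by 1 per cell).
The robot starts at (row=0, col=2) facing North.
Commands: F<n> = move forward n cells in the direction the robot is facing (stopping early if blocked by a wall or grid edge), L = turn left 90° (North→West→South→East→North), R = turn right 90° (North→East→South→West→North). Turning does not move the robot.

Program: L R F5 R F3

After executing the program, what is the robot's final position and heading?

Start: (row=0, col=2), facing North
  L: turn left, now facing West
  R: turn right, now facing North
  F5: move forward 0/5 (blocked), now at (row=0, col=2)
  R: turn right, now facing East
  F3: move forward 3, now at (row=0, col=5)
Final: (row=0, col=5), facing East

Answer: Final position: (row=0, col=5), facing East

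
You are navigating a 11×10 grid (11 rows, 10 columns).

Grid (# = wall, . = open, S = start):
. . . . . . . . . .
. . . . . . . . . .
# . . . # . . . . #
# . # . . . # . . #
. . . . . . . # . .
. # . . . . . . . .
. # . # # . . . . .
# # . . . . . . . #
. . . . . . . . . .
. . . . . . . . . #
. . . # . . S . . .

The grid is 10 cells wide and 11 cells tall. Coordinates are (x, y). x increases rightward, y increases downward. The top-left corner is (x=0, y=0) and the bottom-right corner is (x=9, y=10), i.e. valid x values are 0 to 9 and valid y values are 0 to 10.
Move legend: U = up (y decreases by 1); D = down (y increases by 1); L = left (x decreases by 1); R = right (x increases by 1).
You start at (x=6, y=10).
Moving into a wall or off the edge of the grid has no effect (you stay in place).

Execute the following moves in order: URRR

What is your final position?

Answer: Final position: (x=8, y=9)

Derivation:
Start: (x=6, y=10)
  U (up): (x=6, y=10) -> (x=6, y=9)
  R (right): (x=6, y=9) -> (x=7, y=9)
  R (right): (x=7, y=9) -> (x=8, y=9)
  R (right): blocked, stay at (x=8, y=9)
Final: (x=8, y=9)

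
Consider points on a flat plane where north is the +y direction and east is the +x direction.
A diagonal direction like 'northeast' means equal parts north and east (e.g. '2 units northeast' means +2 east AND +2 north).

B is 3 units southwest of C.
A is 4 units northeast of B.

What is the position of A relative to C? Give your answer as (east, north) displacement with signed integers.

Answer: A is at (east=1, north=1) relative to C.

Derivation:
Place C at the origin (east=0, north=0).
  B is 3 units southwest of C: delta (east=-3, north=-3); B at (east=-3, north=-3).
  A is 4 units northeast of B: delta (east=+4, north=+4); A at (east=1, north=1).
Therefore A relative to C: (east=1, north=1).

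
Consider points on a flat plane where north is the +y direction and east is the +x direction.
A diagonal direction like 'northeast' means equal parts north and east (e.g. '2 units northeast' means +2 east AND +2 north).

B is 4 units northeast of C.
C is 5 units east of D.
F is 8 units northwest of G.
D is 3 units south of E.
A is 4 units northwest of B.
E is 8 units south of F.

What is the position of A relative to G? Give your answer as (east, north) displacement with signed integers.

Answer: A is at (east=-3, north=5) relative to G.

Derivation:
Place G at the origin (east=0, north=0).
  F is 8 units northwest of G: delta (east=-8, north=+8); F at (east=-8, north=8).
  E is 8 units south of F: delta (east=+0, north=-8); E at (east=-8, north=0).
  D is 3 units south of E: delta (east=+0, north=-3); D at (east=-8, north=-3).
  C is 5 units east of D: delta (east=+5, north=+0); C at (east=-3, north=-3).
  B is 4 units northeast of C: delta (east=+4, north=+4); B at (east=1, north=1).
  A is 4 units northwest of B: delta (east=-4, north=+4); A at (east=-3, north=5).
Therefore A relative to G: (east=-3, north=5).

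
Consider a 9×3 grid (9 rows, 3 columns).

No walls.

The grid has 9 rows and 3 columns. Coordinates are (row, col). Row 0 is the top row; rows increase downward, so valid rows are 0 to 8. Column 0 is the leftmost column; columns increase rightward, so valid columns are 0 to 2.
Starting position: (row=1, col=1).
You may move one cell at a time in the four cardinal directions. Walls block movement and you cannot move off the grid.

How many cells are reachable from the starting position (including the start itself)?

Answer: Reachable cells: 27

Derivation:
BFS flood-fill from (row=1, col=1):
  Distance 0: (row=1, col=1)
  Distance 1: (row=0, col=1), (row=1, col=0), (row=1, col=2), (row=2, col=1)
  Distance 2: (row=0, col=0), (row=0, col=2), (row=2, col=0), (row=2, col=2), (row=3, col=1)
  Distance 3: (row=3, col=0), (row=3, col=2), (row=4, col=1)
  Distance 4: (row=4, col=0), (row=4, col=2), (row=5, col=1)
  Distance 5: (row=5, col=0), (row=5, col=2), (row=6, col=1)
  Distance 6: (row=6, col=0), (row=6, col=2), (row=7, col=1)
  Distance 7: (row=7, col=0), (row=7, col=2), (row=8, col=1)
  Distance 8: (row=8, col=0), (row=8, col=2)
Total reachable: 27 (grid has 27 open cells total)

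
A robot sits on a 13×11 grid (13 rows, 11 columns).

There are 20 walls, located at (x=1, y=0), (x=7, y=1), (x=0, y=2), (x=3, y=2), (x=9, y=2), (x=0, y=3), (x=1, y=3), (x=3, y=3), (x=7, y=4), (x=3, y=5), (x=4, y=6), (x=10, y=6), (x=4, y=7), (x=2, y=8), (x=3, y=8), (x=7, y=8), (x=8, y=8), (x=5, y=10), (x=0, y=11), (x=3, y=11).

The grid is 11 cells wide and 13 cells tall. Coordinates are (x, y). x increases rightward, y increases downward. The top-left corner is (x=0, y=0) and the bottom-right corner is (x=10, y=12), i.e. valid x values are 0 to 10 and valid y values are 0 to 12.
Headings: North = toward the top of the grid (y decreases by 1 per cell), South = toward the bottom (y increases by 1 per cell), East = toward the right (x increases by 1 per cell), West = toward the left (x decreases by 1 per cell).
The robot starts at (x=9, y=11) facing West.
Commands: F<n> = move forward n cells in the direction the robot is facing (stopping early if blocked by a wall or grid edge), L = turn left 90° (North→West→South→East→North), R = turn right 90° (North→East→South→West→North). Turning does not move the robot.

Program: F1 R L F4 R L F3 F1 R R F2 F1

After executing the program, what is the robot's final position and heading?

Start: (x=9, y=11), facing West
  F1: move forward 1, now at (x=8, y=11)
  R: turn right, now facing North
  L: turn left, now facing West
  F4: move forward 4, now at (x=4, y=11)
  R: turn right, now facing North
  L: turn left, now facing West
  F3: move forward 0/3 (blocked), now at (x=4, y=11)
  F1: move forward 0/1 (blocked), now at (x=4, y=11)
  R: turn right, now facing North
  R: turn right, now facing East
  F2: move forward 2, now at (x=6, y=11)
  F1: move forward 1, now at (x=7, y=11)
Final: (x=7, y=11), facing East

Answer: Final position: (x=7, y=11), facing East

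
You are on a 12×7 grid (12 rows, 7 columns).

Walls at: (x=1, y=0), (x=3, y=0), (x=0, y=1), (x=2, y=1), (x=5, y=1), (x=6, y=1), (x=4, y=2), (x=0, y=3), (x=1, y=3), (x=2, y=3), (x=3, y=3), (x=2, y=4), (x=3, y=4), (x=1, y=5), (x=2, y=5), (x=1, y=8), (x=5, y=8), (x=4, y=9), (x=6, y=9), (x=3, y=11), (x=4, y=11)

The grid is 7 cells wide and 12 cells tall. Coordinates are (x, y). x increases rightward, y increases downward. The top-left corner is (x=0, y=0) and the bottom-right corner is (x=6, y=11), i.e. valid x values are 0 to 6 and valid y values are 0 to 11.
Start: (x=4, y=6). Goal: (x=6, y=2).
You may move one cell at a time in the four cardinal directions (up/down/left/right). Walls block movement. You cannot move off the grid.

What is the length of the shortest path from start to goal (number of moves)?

Answer: Shortest path length: 6

Derivation:
BFS from (x=4, y=6) until reaching (x=6, y=2):
  Distance 0: (x=4, y=6)
  Distance 1: (x=4, y=5), (x=3, y=6), (x=5, y=6), (x=4, y=7)
  Distance 2: (x=4, y=4), (x=3, y=5), (x=5, y=5), (x=2, y=6), (x=6, y=6), (x=3, y=7), (x=5, y=7), (x=4, y=8)
  Distance 3: (x=4, y=3), (x=5, y=4), (x=6, y=5), (x=1, y=6), (x=2, y=7), (x=6, y=7), (x=3, y=8)
  Distance 4: (x=5, y=3), (x=6, y=4), (x=0, y=6), (x=1, y=7), (x=2, y=8), (x=6, y=8), (x=3, y=9)
  Distance 5: (x=5, y=2), (x=6, y=3), (x=0, y=5), (x=0, y=7), (x=2, y=9), (x=3, y=10)
  Distance 6: (x=6, y=2), (x=0, y=4), (x=0, y=8), (x=1, y=9), (x=2, y=10), (x=4, y=10)  <- goal reached here
One shortest path (6 moves): (x=4, y=6) -> (x=5, y=6) -> (x=6, y=6) -> (x=6, y=5) -> (x=6, y=4) -> (x=6, y=3) -> (x=6, y=2)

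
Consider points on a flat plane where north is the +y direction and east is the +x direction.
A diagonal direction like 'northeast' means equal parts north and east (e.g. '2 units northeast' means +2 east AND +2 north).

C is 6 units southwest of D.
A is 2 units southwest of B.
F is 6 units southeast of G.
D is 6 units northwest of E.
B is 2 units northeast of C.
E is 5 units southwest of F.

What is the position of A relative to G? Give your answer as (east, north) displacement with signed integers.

Place G at the origin (east=0, north=0).
  F is 6 units southeast of G: delta (east=+6, north=-6); F at (east=6, north=-6).
  E is 5 units southwest of F: delta (east=-5, north=-5); E at (east=1, north=-11).
  D is 6 units northwest of E: delta (east=-6, north=+6); D at (east=-5, north=-5).
  C is 6 units southwest of D: delta (east=-6, north=-6); C at (east=-11, north=-11).
  B is 2 units northeast of C: delta (east=+2, north=+2); B at (east=-9, north=-9).
  A is 2 units southwest of B: delta (east=-2, north=-2); A at (east=-11, north=-11).
Therefore A relative to G: (east=-11, north=-11).

Answer: A is at (east=-11, north=-11) relative to G.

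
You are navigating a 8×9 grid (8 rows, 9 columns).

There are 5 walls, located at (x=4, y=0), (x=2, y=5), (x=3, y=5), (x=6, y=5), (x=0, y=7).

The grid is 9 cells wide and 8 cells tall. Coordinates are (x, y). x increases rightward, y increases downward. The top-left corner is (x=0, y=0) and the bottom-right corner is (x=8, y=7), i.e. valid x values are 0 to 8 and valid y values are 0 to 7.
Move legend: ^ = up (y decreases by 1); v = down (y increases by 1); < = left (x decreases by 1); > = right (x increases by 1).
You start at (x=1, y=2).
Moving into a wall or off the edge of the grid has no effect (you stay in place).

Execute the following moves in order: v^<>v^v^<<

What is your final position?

Start: (x=1, y=2)
  v (down): (x=1, y=2) -> (x=1, y=3)
  ^ (up): (x=1, y=3) -> (x=1, y=2)
  < (left): (x=1, y=2) -> (x=0, y=2)
  > (right): (x=0, y=2) -> (x=1, y=2)
  v (down): (x=1, y=2) -> (x=1, y=3)
  ^ (up): (x=1, y=3) -> (x=1, y=2)
  v (down): (x=1, y=2) -> (x=1, y=3)
  ^ (up): (x=1, y=3) -> (x=1, y=2)
  < (left): (x=1, y=2) -> (x=0, y=2)
  < (left): blocked, stay at (x=0, y=2)
Final: (x=0, y=2)

Answer: Final position: (x=0, y=2)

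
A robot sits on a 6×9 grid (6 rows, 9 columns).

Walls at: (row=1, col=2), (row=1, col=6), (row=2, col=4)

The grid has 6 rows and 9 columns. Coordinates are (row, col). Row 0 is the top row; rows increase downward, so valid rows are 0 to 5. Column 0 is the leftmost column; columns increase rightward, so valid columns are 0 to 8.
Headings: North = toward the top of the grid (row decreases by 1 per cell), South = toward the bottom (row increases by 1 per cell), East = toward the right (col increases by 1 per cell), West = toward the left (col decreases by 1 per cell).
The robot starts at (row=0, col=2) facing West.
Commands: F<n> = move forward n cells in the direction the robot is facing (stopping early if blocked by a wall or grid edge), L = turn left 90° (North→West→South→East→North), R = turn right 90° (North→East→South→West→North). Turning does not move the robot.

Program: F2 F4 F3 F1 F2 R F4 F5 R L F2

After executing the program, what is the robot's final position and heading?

Answer: Final position: (row=0, col=0), facing North

Derivation:
Start: (row=0, col=2), facing West
  F2: move forward 2, now at (row=0, col=0)
  F4: move forward 0/4 (blocked), now at (row=0, col=0)
  F3: move forward 0/3 (blocked), now at (row=0, col=0)
  F1: move forward 0/1 (blocked), now at (row=0, col=0)
  F2: move forward 0/2 (blocked), now at (row=0, col=0)
  R: turn right, now facing North
  F4: move forward 0/4 (blocked), now at (row=0, col=0)
  F5: move forward 0/5 (blocked), now at (row=0, col=0)
  R: turn right, now facing East
  L: turn left, now facing North
  F2: move forward 0/2 (blocked), now at (row=0, col=0)
Final: (row=0, col=0), facing North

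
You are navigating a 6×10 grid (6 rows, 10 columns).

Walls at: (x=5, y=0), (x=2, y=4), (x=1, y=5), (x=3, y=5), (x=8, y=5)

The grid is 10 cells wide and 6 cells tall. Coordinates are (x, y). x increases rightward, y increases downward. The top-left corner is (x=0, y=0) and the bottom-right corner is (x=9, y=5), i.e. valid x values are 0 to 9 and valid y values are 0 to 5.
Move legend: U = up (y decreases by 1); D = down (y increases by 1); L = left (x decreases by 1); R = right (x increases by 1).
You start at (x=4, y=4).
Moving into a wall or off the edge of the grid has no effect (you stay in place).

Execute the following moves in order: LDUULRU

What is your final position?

Answer: Final position: (x=3, y=1)

Derivation:
Start: (x=4, y=4)
  L (left): (x=4, y=4) -> (x=3, y=4)
  D (down): blocked, stay at (x=3, y=4)
  U (up): (x=3, y=4) -> (x=3, y=3)
  U (up): (x=3, y=3) -> (x=3, y=2)
  L (left): (x=3, y=2) -> (x=2, y=2)
  R (right): (x=2, y=2) -> (x=3, y=2)
  U (up): (x=3, y=2) -> (x=3, y=1)
Final: (x=3, y=1)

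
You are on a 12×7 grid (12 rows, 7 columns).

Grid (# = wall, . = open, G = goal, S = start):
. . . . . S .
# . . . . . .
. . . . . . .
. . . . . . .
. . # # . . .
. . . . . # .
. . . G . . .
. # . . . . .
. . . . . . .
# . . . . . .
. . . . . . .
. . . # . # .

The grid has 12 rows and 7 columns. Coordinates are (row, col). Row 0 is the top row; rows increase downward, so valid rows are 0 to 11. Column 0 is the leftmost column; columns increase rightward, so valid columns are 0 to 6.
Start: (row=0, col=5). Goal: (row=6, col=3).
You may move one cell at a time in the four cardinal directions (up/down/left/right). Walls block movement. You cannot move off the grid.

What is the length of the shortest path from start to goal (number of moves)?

BFS from (row=0, col=5) until reaching (row=6, col=3):
  Distance 0: (row=0, col=5)
  Distance 1: (row=0, col=4), (row=0, col=6), (row=1, col=5)
  Distance 2: (row=0, col=3), (row=1, col=4), (row=1, col=6), (row=2, col=5)
  Distance 3: (row=0, col=2), (row=1, col=3), (row=2, col=4), (row=2, col=6), (row=3, col=5)
  Distance 4: (row=0, col=1), (row=1, col=2), (row=2, col=3), (row=3, col=4), (row=3, col=6), (row=4, col=5)
  Distance 5: (row=0, col=0), (row=1, col=1), (row=2, col=2), (row=3, col=3), (row=4, col=4), (row=4, col=6)
  Distance 6: (row=2, col=1), (row=3, col=2), (row=5, col=4), (row=5, col=6)
  Distance 7: (row=2, col=0), (row=3, col=1), (row=5, col=3), (row=6, col=4), (row=6, col=6)
  Distance 8: (row=3, col=0), (row=4, col=1), (row=5, col=2), (row=6, col=3), (row=6, col=5), (row=7, col=4), (row=7, col=6)  <- goal reached here
One shortest path (8 moves): (row=0, col=5) -> (row=0, col=4) -> (row=1, col=4) -> (row=2, col=4) -> (row=3, col=4) -> (row=4, col=4) -> (row=5, col=4) -> (row=5, col=3) -> (row=6, col=3)

Answer: Shortest path length: 8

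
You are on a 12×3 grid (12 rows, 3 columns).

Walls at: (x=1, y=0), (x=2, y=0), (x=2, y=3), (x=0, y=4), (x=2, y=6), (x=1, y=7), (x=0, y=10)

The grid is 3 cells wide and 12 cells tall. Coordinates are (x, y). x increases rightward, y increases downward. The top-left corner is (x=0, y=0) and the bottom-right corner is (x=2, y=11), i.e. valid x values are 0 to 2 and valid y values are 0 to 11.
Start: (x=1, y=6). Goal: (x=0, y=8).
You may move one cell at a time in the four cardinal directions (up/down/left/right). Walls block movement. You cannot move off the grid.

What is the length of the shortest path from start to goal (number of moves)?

BFS from (x=1, y=6) until reaching (x=0, y=8):
  Distance 0: (x=1, y=6)
  Distance 1: (x=1, y=5), (x=0, y=6)
  Distance 2: (x=1, y=4), (x=0, y=5), (x=2, y=5), (x=0, y=7)
  Distance 3: (x=1, y=3), (x=2, y=4), (x=0, y=8)  <- goal reached here
One shortest path (3 moves): (x=1, y=6) -> (x=0, y=6) -> (x=0, y=7) -> (x=0, y=8)

Answer: Shortest path length: 3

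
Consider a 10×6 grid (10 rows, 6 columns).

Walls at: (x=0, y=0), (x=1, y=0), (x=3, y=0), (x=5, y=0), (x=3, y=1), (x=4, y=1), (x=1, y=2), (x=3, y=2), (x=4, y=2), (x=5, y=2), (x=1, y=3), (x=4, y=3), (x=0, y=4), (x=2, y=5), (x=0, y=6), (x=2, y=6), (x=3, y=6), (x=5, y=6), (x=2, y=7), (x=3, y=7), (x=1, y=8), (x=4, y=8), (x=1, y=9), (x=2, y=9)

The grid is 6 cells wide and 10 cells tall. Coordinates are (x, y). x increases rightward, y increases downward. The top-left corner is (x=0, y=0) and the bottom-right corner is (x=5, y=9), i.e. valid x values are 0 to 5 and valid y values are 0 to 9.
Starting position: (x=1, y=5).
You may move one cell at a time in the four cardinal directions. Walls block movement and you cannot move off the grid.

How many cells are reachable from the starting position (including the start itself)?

BFS flood-fill from (x=1, y=5):
  Distance 0: (x=1, y=5)
  Distance 1: (x=1, y=4), (x=0, y=5), (x=1, y=6)
  Distance 2: (x=2, y=4), (x=1, y=7)
  Distance 3: (x=2, y=3), (x=3, y=4), (x=0, y=7)
  Distance 4: (x=2, y=2), (x=3, y=3), (x=4, y=4), (x=3, y=5), (x=0, y=8)
  Distance 5: (x=2, y=1), (x=5, y=4), (x=4, y=5), (x=0, y=9)
  Distance 6: (x=2, y=0), (x=1, y=1), (x=5, y=3), (x=5, y=5), (x=4, y=6)
  Distance 7: (x=0, y=1), (x=4, y=7)
  Distance 8: (x=0, y=2), (x=5, y=7)
  Distance 9: (x=0, y=3), (x=5, y=8)
  Distance 10: (x=5, y=9)
  Distance 11: (x=4, y=9)
  Distance 12: (x=3, y=9)
  Distance 13: (x=3, y=8)
  Distance 14: (x=2, y=8)
Total reachable: 34 (grid has 36 open cells total)

Answer: Reachable cells: 34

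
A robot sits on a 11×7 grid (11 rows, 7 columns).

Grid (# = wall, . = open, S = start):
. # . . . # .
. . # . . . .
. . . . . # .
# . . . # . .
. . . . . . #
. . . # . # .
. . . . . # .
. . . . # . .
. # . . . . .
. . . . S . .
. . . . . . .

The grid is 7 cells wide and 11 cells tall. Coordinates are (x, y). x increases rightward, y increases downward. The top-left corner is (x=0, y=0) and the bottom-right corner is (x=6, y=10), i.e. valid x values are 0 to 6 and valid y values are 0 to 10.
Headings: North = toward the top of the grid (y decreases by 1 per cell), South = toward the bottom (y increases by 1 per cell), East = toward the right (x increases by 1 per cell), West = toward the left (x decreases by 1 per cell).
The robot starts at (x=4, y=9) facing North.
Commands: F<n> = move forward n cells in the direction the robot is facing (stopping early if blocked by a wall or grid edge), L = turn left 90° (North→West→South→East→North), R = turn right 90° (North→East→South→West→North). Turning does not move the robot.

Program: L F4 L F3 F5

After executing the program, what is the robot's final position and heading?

Start: (x=4, y=9), facing North
  L: turn left, now facing West
  F4: move forward 4, now at (x=0, y=9)
  L: turn left, now facing South
  F3: move forward 1/3 (blocked), now at (x=0, y=10)
  F5: move forward 0/5 (blocked), now at (x=0, y=10)
Final: (x=0, y=10), facing South

Answer: Final position: (x=0, y=10), facing South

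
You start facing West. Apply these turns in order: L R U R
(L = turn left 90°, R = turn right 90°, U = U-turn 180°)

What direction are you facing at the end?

Answer: Final heading: South

Derivation:
Start: West
  L (left (90° counter-clockwise)) -> South
  R (right (90° clockwise)) -> West
  U (U-turn (180°)) -> East
  R (right (90° clockwise)) -> South
Final: South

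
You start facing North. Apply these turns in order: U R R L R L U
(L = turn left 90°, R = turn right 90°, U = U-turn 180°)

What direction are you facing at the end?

Start: North
  U (U-turn (180°)) -> South
  R (right (90° clockwise)) -> West
  R (right (90° clockwise)) -> North
  L (left (90° counter-clockwise)) -> West
  R (right (90° clockwise)) -> North
  L (left (90° counter-clockwise)) -> West
  U (U-turn (180°)) -> East
Final: East

Answer: Final heading: East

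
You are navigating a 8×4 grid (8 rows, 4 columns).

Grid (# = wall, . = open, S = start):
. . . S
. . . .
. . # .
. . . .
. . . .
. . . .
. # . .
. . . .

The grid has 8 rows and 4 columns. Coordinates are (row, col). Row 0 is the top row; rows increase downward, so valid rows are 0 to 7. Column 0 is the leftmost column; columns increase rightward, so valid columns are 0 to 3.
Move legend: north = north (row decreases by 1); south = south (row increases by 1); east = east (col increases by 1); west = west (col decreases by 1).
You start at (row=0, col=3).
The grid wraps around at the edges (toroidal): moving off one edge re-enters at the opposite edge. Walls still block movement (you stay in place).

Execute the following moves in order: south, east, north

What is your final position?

Answer: Final position: (row=0, col=0)

Derivation:
Start: (row=0, col=3)
  south (south): (row=0, col=3) -> (row=1, col=3)
  east (east): (row=1, col=3) -> (row=1, col=0)
  north (north): (row=1, col=0) -> (row=0, col=0)
Final: (row=0, col=0)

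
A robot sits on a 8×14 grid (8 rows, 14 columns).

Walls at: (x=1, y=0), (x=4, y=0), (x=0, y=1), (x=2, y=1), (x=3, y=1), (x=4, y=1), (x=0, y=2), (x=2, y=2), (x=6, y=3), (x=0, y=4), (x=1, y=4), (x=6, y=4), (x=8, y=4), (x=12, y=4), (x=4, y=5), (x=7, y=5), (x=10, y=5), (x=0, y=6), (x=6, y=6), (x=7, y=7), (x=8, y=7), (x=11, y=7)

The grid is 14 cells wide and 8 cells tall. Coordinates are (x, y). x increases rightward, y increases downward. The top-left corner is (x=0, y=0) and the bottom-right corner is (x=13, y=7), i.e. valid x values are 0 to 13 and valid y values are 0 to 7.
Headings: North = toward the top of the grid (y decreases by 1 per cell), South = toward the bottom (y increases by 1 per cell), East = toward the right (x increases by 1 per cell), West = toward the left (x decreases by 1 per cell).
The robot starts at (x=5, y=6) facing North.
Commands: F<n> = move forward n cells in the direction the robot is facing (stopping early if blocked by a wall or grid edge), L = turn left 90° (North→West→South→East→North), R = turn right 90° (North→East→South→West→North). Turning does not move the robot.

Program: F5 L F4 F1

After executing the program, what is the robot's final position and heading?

Answer: Final position: (x=5, y=1), facing West

Derivation:
Start: (x=5, y=6), facing North
  F5: move forward 5, now at (x=5, y=1)
  L: turn left, now facing West
  F4: move forward 0/4 (blocked), now at (x=5, y=1)
  F1: move forward 0/1 (blocked), now at (x=5, y=1)
Final: (x=5, y=1), facing West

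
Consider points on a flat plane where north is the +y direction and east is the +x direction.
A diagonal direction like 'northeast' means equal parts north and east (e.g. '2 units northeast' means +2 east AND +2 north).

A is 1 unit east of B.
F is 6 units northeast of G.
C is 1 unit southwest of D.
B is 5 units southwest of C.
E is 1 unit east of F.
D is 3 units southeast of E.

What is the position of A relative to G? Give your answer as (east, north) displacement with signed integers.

Answer: A is at (east=5, north=-3) relative to G.

Derivation:
Place G at the origin (east=0, north=0).
  F is 6 units northeast of G: delta (east=+6, north=+6); F at (east=6, north=6).
  E is 1 unit east of F: delta (east=+1, north=+0); E at (east=7, north=6).
  D is 3 units southeast of E: delta (east=+3, north=-3); D at (east=10, north=3).
  C is 1 unit southwest of D: delta (east=-1, north=-1); C at (east=9, north=2).
  B is 5 units southwest of C: delta (east=-5, north=-5); B at (east=4, north=-3).
  A is 1 unit east of B: delta (east=+1, north=+0); A at (east=5, north=-3).
Therefore A relative to G: (east=5, north=-3).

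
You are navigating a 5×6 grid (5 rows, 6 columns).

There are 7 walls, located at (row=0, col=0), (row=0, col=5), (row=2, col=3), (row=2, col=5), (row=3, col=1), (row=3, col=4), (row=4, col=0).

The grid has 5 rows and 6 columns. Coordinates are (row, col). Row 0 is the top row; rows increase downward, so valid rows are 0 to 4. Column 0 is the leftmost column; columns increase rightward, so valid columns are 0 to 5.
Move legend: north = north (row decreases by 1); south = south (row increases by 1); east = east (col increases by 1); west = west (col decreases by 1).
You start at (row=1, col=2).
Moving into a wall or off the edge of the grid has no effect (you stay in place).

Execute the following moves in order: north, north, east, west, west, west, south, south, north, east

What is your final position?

Start: (row=1, col=2)
  north (north): (row=1, col=2) -> (row=0, col=2)
  north (north): blocked, stay at (row=0, col=2)
  east (east): (row=0, col=2) -> (row=0, col=3)
  west (west): (row=0, col=3) -> (row=0, col=2)
  west (west): (row=0, col=2) -> (row=0, col=1)
  west (west): blocked, stay at (row=0, col=1)
  south (south): (row=0, col=1) -> (row=1, col=1)
  south (south): (row=1, col=1) -> (row=2, col=1)
  north (north): (row=2, col=1) -> (row=1, col=1)
  east (east): (row=1, col=1) -> (row=1, col=2)
Final: (row=1, col=2)

Answer: Final position: (row=1, col=2)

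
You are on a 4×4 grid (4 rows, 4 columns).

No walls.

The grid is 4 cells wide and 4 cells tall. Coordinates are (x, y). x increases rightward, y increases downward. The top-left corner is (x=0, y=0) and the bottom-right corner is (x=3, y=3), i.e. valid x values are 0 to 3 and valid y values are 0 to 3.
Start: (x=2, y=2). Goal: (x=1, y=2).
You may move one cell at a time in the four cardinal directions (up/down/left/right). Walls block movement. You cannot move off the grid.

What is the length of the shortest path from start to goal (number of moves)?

BFS from (x=2, y=2) until reaching (x=1, y=2):
  Distance 0: (x=2, y=2)
  Distance 1: (x=2, y=1), (x=1, y=2), (x=3, y=2), (x=2, y=3)  <- goal reached here
One shortest path (1 moves): (x=2, y=2) -> (x=1, y=2)

Answer: Shortest path length: 1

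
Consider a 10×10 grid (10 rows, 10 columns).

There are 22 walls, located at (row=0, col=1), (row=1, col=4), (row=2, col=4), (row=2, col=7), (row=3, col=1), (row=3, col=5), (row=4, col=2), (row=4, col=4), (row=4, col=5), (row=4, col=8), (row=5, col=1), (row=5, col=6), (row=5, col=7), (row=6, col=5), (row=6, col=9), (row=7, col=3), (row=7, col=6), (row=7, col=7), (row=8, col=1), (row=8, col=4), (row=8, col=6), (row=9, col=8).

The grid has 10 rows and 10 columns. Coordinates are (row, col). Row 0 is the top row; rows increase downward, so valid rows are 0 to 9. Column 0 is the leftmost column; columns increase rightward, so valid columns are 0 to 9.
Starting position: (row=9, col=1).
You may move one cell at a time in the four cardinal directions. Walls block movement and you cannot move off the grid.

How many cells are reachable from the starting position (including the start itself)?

Answer: Reachable cells: 78

Derivation:
BFS flood-fill from (row=9, col=1):
  Distance 0: (row=9, col=1)
  Distance 1: (row=9, col=0), (row=9, col=2)
  Distance 2: (row=8, col=0), (row=8, col=2), (row=9, col=3)
  Distance 3: (row=7, col=0), (row=7, col=2), (row=8, col=3), (row=9, col=4)
  Distance 4: (row=6, col=0), (row=6, col=2), (row=7, col=1), (row=9, col=5)
  Distance 5: (row=5, col=0), (row=5, col=2), (row=6, col=1), (row=6, col=3), (row=8, col=5), (row=9, col=6)
  Distance 6: (row=4, col=0), (row=5, col=3), (row=6, col=4), (row=7, col=5), (row=9, col=7)
  Distance 7: (row=3, col=0), (row=4, col=1), (row=4, col=3), (row=5, col=4), (row=7, col=4), (row=8, col=7)
  Distance 8: (row=2, col=0), (row=3, col=3), (row=5, col=5), (row=8, col=8)
  Distance 9: (row=1, col=0), (row=2, col=1), (row=2, col=3), (row=3, col=2), (row=3, col=4), (row=7, col=8), (row=8, col=9)
  Distance 10: (row=0, col=0), (row=1, col=1), (row=1, col=3), (row=2, col=2), (row=6, col=8), (row=7, col=9), (row=9, col=9)
  Distance 11: (row=0, col=3), (row=1, col=2), (row=5, col=8), (row=6, col=7)
  Distance 12: (row=0, col=2), (row=0, col=4), (row=5, col=9), (row=6, col=6)
  Distance 13: (row=0, col=5), (row=4, col=9)
  Distance 14: (row=0, col=6), (row=1, col=5), (row=3, col=9)
  Distance 15: (row=0, col=7), (row=1, col=6), (row=2, col=5), (row=2, col=9), (row=3, col=8)
  Distance 16: (row=0, col=8), (row=1, col=7), (row=1, col=9), (row=2, col=6), (row=2, col=8), (row=3, col=7)
  Distance 17: (row=0, col=9), (row=1, col=8), (row=3, col=6), (row=4, col=7)
  Distance 18: (row=4, col=6)
Total reachable: 78 (grid has 78 open cells total)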